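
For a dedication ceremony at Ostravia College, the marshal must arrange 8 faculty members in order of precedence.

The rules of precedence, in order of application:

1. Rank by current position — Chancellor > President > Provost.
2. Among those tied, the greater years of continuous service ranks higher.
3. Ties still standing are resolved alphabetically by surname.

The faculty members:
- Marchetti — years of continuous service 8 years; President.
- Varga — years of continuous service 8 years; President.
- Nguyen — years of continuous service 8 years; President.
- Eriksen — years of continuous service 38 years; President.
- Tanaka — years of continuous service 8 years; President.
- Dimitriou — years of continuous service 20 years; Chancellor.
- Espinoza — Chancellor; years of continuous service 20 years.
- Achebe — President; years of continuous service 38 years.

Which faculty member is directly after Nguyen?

Tanaka

By current position: Dimitriou and Espinoza (Chancellor); then Achebe, Eriksen, Marchetti, Nguyen, Tanaka and Varga (President).
Dimitriou and Espinoza both have years of continuous service 20 years, so the next rule applies.
Among Dimitriou and Espinoza, alphabetically by surname: Dimitriou before Espinoza.
Among Achebe, Eriksen, Marchetti, Nguyen, Tanaka and Varga, by years of continuous service (higher first): Achebe and Eriksen (38 years) before Marchetti, Nguyen, Tanaka and Varga (8 years).
Among Achebe and Eriksen, alphabetically by surname: Achebe before Eriksen.
Among Marchetti, Nguyen, Tanaka and Varga, alphabetically by surname: Marchetti before Nguyen before Tanaka before Varga.
Order: Dimitriou, Espinoza, Achebe, Eriksen, Marchetti, Nguyen, Tanaka, Varga.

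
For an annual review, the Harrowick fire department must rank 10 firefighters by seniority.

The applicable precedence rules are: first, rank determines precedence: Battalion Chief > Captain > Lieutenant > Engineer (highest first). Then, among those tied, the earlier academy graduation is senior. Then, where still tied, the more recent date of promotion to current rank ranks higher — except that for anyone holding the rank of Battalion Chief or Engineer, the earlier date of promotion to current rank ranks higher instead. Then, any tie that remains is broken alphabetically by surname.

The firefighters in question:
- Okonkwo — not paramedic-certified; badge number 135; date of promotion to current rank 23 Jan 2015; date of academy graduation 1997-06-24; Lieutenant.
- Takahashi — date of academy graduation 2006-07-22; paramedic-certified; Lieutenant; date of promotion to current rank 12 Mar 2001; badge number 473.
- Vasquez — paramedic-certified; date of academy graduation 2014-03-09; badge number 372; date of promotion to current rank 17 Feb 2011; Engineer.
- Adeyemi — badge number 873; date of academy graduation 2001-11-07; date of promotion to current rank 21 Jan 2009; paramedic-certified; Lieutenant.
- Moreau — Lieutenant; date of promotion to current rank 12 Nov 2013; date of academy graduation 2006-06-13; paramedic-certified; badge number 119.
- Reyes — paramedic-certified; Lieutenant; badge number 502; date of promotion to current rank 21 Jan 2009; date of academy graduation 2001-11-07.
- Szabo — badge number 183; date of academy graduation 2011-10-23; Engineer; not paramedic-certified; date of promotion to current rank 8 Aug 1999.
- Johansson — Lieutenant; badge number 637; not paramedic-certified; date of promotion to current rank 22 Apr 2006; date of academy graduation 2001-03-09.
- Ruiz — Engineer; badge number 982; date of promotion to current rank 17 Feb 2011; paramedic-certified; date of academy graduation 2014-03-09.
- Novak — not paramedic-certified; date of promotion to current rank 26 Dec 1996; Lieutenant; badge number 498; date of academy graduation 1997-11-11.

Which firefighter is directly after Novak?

Johansson

By rank: Okonkwo, Novak, Johansson, Adeyemi, Reyes, Moreau and Takahashi (Lieutenant); then Szabo, Ruiz and Vasquez (Engineer).
Among Okonkwo, Novak, Johansson, Adeyemi, Reyes, Moreau and Takahashi, by date of academy graduation (earlier first): Okonkwo (1997-06-24) before Novak (1997-11-11) before Johansson (2001-03-09) before Adeyemi and Reyes (2001-11-07) before Moreau (2006-06-13) before Takahashi (2006-07-22).
Adeyemi and Reyes both have date of promotion to current rank 21 Jan 2009, so the next rule applies.
Among Adeyemi and Reyes, alphabetically by surname: Adeyemi before Reyes.
Among Szabo, Ruiz and Vasquez, by date of academy graduation (earlier first): Szabo (2011-10-23) before Ruiz and Vasquez (2014-03-09).
Ruiz and Vasquez both have date of promotion to current rank 17 Feb 2011, so the next rule applies.
Among Ruiz and Vasquez, alphabetically by surname: Ruiz before Vasquez.
Order: Okonkwo, Novak, Johansson, Adeyemi, Reyes, Moreau, Takahashi, Szabo, Ruiz, Vasquez.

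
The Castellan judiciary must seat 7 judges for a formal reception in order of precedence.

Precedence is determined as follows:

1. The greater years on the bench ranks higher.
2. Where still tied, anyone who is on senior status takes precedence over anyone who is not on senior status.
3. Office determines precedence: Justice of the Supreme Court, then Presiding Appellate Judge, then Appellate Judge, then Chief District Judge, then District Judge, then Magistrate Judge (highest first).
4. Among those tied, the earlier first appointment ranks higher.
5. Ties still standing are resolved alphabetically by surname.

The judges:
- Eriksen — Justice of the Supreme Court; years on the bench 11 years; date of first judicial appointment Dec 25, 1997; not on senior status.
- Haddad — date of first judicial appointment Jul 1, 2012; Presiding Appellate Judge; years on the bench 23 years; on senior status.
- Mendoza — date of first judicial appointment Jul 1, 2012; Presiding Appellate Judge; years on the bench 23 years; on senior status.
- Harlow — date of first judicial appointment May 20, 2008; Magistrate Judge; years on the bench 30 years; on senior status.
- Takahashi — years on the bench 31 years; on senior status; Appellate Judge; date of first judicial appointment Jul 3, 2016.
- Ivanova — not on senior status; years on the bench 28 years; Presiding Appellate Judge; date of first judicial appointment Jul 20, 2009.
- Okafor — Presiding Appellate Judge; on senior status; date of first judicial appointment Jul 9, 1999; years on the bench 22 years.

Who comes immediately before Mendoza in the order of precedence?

By years on the bench (higher first): Takahashi (31 years); then Harlow (30 years); then Ivanova (28 years); then Haddad and Mendoza (both 23 years); then Okafor (22 years); then Eriksen (11 years).
Haddad and Mendoza are each on senior status, so the next rule applies.
Haddad and Mendoza are each Presiding Appellate Judge, so the next rule applies.
Haddad and Mendoza both have date of first judicial appointment Jul 1, 2012, so the next rule applies.
Among Haddad and Mendoza, alphabetically by surname: Haddad before Mendoza.
Order: Takahashi, Harlow, Ivanova, Haddad, Mendoza, Okafor, Eriksen.

Haddad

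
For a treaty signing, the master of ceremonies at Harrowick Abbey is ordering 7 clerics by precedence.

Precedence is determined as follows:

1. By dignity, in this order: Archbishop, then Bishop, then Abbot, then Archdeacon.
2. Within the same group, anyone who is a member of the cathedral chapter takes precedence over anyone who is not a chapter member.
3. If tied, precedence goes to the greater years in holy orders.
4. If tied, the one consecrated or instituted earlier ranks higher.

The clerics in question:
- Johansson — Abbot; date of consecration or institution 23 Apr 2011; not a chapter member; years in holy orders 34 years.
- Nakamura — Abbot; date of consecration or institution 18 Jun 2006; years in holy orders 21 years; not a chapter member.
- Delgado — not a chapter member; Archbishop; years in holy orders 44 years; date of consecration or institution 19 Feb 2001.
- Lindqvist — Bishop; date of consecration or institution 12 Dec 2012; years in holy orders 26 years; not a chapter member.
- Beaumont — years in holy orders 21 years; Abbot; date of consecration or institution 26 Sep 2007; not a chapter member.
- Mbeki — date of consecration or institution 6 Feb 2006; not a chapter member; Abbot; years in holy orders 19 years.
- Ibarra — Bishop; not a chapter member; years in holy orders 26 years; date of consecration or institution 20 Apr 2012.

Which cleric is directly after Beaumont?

By dignity: Delgado (Archbishop); then Ibarra and Lindqvist (Bishop); then Johansson, Nakamura, Beaumont and Mbeki (Abbot).
Ibarra and Lindqvist are each not a chapter member, so the next rule applies.
Ibarra and Lindqvist both have years in holy orders 26 years, so the next rule applies.
Among Ibarra and Lindqvist, by date of consecration or institution (earlier first): Ibarra (20 Apr 2012) before Lindqvist (12 Dec 2012).
Johansson, Nakamura, Beaumont and Mbeki are each not a chapter member, so the next rule applies.
Among Johansson, Nakamura, Beaumont and Mbeki, by years in holy orders (higher first): Johansson (34 years) before Nakamura and Beaumont (21 years) before Mbeki (19 years).
Among Nakamura and Beaumont, by date of consecration or institution (earlier first): Nakamura (18 Jun 2006) before Beaumont (26 Sep 2007).
Order: Delgado, Ibarra, Lindqvist, Johansson, Nakamura, Beaumont, Mbeki.

Mbeki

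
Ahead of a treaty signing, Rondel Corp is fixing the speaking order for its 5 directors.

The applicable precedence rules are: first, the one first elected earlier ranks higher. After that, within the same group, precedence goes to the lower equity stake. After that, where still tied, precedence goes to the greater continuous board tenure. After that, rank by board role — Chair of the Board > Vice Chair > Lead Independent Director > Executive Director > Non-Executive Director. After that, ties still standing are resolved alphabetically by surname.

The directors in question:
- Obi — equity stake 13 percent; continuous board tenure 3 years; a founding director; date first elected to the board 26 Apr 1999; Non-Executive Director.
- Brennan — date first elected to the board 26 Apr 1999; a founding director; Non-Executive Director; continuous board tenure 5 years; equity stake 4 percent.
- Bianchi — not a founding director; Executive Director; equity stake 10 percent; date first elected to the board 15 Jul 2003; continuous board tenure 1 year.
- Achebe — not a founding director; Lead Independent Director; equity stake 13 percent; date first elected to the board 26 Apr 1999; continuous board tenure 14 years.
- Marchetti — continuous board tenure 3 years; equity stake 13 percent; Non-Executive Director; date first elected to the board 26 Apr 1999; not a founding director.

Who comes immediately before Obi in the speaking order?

By date first elected to the board (earlier first): Brennan, Achebe, Marchetti and Obi (each 26 Apr 1999); then Bianchi (15 Jul 2003).
Among Brennan, Achebe, Marchetti and Obi, by equity stake (lower first): Brennan (4 percent) before Achebe, Marchetti and Obi (13 percent).
Among Achebe, Marchetti and Obi, by continuous board tenure (higher first): Achebe (14 years) before Marchetti and Obi (3 years).
Marchetti and Obi are each Non-Executive Director, so the next rule applies.
Among Marchetti and Obi, alphabetically by surname: Marchetti before Obi.
Order: Brennan, Achebe, Marchetti, Obi, Bianchi.

Marchetti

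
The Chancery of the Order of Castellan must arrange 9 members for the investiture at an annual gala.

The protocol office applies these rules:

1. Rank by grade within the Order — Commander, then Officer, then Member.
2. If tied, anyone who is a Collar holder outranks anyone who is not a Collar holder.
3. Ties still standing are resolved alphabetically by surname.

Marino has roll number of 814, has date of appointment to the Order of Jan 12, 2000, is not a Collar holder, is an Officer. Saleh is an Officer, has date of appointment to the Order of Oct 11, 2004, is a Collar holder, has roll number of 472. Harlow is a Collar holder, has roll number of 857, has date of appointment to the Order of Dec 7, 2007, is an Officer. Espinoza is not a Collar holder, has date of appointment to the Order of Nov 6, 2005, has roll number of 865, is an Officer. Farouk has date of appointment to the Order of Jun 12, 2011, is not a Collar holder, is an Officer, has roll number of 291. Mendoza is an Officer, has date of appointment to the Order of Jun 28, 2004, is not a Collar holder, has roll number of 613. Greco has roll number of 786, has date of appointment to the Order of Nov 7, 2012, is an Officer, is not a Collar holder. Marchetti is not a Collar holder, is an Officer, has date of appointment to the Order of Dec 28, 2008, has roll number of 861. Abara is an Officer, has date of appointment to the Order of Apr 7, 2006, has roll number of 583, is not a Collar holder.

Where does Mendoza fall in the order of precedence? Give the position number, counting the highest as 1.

By grade within the Order: Harlow, Saleh, Abara, Espinoza, Farouk, Greco, Marchetti, Marino and Mendoza (Officer).
Among Harlow, Saleh, Abara, Espinoza, Farouk, Greco, Marchetti, Marino and Mendoza, a Collar holder before not a Collar holder: Harlow and Saleh (a Collar holder) before Abara, Espinoza, Farouk, Greco, Marchetti, Marino and Mendoza (not a Collar holder).
Among Harlow and Saleh, alphabetically by surname: Harlow before Saleh.
Among Abara, Espinoza, Farouk, Greco, Marchetti, Marino and Mendoza, alphabetically by surname: Abara before Espinoza before Farouk before Greco before Marchetti before Marino before Mendoza.
Order: Harlow, Saleh, Abara, Espinoza, Farouk, Greco, Marchetti, Marino, Mendoza. So position 9.

9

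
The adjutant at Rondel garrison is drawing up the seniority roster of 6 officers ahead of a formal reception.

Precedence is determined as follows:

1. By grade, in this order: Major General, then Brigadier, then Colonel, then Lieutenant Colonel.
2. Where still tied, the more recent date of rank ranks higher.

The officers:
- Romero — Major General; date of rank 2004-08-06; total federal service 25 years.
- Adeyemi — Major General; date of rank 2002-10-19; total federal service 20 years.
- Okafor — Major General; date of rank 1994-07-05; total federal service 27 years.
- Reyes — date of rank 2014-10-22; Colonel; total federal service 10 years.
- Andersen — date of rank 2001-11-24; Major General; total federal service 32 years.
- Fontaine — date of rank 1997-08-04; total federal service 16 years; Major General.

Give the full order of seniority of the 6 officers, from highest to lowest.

By grade: Romero, Adeyemi, Andersen, Fontaine and Okafor (Major General); then Reyes (Colonel).
Among Romero, Adeyemi, Andersen, Fontaine and Okafor, by date of rank (later first): Romero (2004-08-06) before Adeyemi (2002-10-19) before Andersen (2001-11-24) before Fontaine (1997-08-04) before Okafor (1994-07-05).
Full order: Romero, Adeyemi, Andersen, Fontaine, Okafor, Reyes.

Romero, Adeyemi, Andersen, Fontaine, Okafor, Reyes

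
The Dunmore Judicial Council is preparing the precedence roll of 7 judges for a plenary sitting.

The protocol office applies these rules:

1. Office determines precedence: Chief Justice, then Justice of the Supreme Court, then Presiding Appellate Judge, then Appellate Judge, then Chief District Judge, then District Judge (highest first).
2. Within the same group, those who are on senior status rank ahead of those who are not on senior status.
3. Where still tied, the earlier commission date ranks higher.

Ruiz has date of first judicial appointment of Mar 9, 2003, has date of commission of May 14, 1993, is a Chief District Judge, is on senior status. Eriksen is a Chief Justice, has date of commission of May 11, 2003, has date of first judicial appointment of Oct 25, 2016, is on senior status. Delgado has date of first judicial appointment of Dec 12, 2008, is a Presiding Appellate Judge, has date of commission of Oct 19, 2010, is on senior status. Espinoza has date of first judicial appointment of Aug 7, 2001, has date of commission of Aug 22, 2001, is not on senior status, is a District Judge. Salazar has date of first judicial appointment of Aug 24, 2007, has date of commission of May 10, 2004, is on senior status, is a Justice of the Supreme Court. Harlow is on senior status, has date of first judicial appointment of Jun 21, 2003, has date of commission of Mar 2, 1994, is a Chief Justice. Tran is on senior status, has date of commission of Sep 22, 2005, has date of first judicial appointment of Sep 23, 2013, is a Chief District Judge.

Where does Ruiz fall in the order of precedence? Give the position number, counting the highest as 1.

5

By office: Harlow and Eriksen (Chief Justice); then Salazar (Justice of the Supreme Court); then Delgado (Presiding Appellate Judge); then Ruiz and Tran (Chief District Judge); then Espinoza (District Judge).
Harlow and Eriksen are each on senior status, so the next rule applies.
Among Harlow and Eriksen, by date of commission (earlier first): Harlow (Mar 2, 1994) before Eriksen (May 11, 2003).
Ruiz and Tran are each on senior status, so the next rule applies.
Among Ruiz and Tran, by date of commission (earlier first): Ruiz (May 14, 1993) before Tran (Sep 22, 2005).
Order: Harlow, Eriksen, Salazar, Delgado, Ruiz, Tran, Espinoza. So position 5.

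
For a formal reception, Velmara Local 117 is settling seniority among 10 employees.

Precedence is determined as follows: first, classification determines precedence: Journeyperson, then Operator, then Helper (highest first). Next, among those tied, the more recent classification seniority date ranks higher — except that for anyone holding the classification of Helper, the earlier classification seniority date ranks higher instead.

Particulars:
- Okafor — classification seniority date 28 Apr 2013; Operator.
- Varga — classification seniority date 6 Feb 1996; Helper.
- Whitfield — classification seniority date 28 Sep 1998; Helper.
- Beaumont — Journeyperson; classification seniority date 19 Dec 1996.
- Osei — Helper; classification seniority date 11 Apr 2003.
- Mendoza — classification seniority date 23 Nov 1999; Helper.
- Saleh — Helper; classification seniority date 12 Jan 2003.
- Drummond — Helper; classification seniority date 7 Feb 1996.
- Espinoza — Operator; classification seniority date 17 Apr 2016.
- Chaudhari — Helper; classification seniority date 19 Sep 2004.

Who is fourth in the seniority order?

Varga

By classification: Beaumont (Journeyperson); then Espinoza and Okafor (Operator); then Varga, Drummond, Whitfield, Mendoza, Saleh, Osei and Chaudhari (Helper).
Among Espinoza and Okafor, by classification seniority date (later first): Espinoza (17 Apr 2016) before Okafor (28 Apr 2013).
Among Varga, Drummond, Whitfield, Mendoza, Saleh, Osei and Chaudhari, by classification seniority date (earlier first) (reversed rule for this group): Varga (6 Feb 1996) before Drummond (7 Feb 1996) before Whitfield (28 Sep 1998) before Mendoza (23 Nov 1999) before Saleh (12 Jan 2003) before Osei (11 Apr 2003) before Chaudhari (19 Sep 2004).
Order: Beaumont, Espinoza, Okafor, Varga, Drummond, Whitfield, Mendoza, Saleh, Osei, Chaudhari.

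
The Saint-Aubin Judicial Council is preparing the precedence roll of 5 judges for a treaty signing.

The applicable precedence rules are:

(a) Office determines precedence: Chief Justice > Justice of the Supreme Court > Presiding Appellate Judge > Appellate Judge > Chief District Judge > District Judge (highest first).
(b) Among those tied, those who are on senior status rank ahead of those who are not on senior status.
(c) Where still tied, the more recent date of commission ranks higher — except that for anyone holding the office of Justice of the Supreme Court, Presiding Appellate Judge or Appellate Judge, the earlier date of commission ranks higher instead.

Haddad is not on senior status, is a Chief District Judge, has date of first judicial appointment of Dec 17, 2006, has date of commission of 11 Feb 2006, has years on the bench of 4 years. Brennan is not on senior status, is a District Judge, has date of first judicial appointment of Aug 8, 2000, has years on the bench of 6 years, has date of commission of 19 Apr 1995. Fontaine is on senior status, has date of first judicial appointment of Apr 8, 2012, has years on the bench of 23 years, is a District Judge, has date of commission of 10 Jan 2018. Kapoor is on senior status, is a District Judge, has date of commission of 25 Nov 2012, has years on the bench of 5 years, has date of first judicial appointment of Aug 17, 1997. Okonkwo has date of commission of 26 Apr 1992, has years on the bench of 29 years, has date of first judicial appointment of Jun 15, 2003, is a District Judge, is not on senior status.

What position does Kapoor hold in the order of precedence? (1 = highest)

By office: Haddad (Chief District Judge); then Fontaine, Kapoor, Brennan and Okonkwo (District Judge).
Among Fontaine, Kapoor, Brennan and Okonkwo, on senior status before not on senior status: Fontaine and Kapoor (on senior status) before Brennan and Okonkwo (not on senior status).
Among Fontaine and Kapoor, by date of commission (later first): Fontaine (10 Jan 2018) before Kapoor (25 Nov 2012).
Among Brennan and Okonkwo, by date of commission (later first): Brennan (19 Apr 1995) before Okonkwo (26 Apr 1992).
Order: Haddad, Fontaine, Kapoor, Brennan, Okonkwo. So position 3.

3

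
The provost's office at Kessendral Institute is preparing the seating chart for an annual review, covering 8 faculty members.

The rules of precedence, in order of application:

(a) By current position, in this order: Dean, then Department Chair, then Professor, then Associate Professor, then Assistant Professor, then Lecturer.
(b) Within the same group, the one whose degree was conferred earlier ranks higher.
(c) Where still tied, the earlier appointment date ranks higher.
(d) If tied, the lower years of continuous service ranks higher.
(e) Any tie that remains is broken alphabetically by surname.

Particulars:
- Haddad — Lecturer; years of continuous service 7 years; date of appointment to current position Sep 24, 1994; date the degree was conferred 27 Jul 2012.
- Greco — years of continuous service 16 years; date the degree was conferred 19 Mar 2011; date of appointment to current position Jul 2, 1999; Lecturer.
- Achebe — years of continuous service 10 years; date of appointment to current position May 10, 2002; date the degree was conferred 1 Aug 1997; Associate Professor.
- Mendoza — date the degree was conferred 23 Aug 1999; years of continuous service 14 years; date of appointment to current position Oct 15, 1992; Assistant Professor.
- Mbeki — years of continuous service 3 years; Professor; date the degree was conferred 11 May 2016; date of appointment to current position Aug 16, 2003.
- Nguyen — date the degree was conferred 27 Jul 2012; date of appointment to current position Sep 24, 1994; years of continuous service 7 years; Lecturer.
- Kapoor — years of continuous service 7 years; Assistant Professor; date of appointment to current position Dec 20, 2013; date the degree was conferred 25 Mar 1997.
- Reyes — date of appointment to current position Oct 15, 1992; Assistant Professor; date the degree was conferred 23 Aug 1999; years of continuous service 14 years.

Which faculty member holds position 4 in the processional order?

Mendoza

By current position: Mbeki (Professor); then Achebe (Associate Professor); then Kapoor, Mendoza and Reyes (Assistant Professor); then Greco, Haddad and Nguyen (Lecturer).
Among Kapoor, Mendoza and Reyes, by date the degree was conferred (earlier first): Kapoor (25 Mar 1997) before Mendoza and Reyes (23 Aug 1999).
Mendoza and Reyes both have date of appointment to current position Oct 15, 1992, so the next rule applies.
Mendoza and Reyes both have years of continuous service 14 years, so the next rule applies.
Among Mendoza and Reyes, alphabetically by surname: Mendoza before Reyes.
Among Greco, Haddad and Nguyen, by date the degree was conferred (earlier first): Greco (19 Mar 2011) before Haddad and Nguyen (27 Jul 2012).
Haddad and Nguyen both have date of appointment to current position Sep 24, 1994, so the next rule applies.
Haddad and Nguyen both have years of continuous service 7 years, so the next rule applies.
Among Haddad and Nguyen, alphabetically by surname: Haddad before Nguyen.
Order: Mbeki, Achebe, Kapoor, Mendoza, Reyes, Greco, Haddad, Nguyen.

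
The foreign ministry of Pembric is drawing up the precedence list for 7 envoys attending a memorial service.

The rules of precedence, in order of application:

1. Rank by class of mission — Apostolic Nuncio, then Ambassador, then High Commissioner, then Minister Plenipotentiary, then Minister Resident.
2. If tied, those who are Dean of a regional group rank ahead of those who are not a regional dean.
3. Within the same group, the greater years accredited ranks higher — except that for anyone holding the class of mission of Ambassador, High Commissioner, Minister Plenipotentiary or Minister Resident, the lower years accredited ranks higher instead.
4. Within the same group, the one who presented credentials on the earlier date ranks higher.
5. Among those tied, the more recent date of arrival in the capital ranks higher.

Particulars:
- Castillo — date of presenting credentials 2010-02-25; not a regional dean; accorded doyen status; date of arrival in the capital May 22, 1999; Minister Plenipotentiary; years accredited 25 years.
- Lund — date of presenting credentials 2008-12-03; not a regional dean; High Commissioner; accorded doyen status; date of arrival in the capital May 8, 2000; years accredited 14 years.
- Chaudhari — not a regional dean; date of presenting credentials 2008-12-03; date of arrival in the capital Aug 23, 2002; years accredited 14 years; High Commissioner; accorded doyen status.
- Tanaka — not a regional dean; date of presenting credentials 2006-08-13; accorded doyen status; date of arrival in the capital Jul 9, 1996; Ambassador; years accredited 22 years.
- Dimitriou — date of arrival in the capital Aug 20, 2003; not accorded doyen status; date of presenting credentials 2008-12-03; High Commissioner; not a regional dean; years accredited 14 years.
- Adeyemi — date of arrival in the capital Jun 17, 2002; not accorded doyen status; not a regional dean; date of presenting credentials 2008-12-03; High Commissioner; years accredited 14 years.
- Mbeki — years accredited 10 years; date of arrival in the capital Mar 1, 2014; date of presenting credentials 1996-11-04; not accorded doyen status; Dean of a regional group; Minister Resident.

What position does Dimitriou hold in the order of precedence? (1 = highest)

By class of mission: Tanaka (Ambassador); then Dimitriou, Chaudhari, Adeyemi and Lund (High Commissioner); then Castillo (Minister Plenipotentiary); then Mbeki (Minister Resident).
Dimitriou, Chaudhari, Adeyemi and Lund are each not a regional dean, so the next rule applies.
Dimitriou, Chaudhari, Adeyemi and Lund all have years accredited 14 years, so the next rule applies.
Dimitriou, Chaudhari, Adeyemi and Lund all have date of presenting credentials 2008-12-03, so the next rule applies.
Among Dimitriou, Chaudhari, Adeyemi and Lund, by date of arrival in the capital (later first): Dimitriou (Aug 20, 2003) before Chaudhari (Aug 23, 2002) before Adeyemi (Jun 17, 2002) before Lund (May 8, 2000).
Order: Tanaka, Dimitriou, Chaudhari, Adeyemi, Lund, Castillo, Mbeki. So position 2.

2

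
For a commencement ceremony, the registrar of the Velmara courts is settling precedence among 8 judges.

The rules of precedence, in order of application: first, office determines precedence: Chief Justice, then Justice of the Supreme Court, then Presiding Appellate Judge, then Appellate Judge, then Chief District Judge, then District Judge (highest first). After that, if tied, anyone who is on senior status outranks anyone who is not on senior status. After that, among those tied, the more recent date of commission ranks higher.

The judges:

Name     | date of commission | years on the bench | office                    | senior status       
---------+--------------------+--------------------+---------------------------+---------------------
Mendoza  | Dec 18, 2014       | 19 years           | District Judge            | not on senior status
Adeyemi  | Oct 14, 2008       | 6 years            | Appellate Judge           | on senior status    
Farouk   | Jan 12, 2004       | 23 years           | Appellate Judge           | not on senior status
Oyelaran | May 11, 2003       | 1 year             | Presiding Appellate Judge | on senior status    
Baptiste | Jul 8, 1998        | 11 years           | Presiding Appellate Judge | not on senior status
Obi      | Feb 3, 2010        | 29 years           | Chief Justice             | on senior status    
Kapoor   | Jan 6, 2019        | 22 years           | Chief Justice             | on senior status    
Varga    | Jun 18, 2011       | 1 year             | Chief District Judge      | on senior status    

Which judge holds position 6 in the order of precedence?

By office: Kapoor and Obi (Chief Justice); then Oyelaran and Baptiste (Presiding Appellate Judge); then Adeyemi and Farouk (Appellate Judge); then Varga (Chief District Judge); then Mendoza (District Judge).
Kapoor and Obi are each on senior status, so the next rule applies.
Among Kapoor and Obi, by date of commission (later first): Kapoor (Jan 6, 2019) before Obi (Feb 3, 2010).
Among Oyelaran and Baptiste, on senior status before not on senior status: Oyelaran (on senior status) before Baptiste (not on senior status).
Among Adeyemi and Farouk, on senior status before not on senior status: Adeyemi (on senior status) before Farouk (not on senior status).
Order: Kapoor, Obi, Oyelaran, Baptiste, Adeyemi, Farouk, Varga, Mendoza.

Farouk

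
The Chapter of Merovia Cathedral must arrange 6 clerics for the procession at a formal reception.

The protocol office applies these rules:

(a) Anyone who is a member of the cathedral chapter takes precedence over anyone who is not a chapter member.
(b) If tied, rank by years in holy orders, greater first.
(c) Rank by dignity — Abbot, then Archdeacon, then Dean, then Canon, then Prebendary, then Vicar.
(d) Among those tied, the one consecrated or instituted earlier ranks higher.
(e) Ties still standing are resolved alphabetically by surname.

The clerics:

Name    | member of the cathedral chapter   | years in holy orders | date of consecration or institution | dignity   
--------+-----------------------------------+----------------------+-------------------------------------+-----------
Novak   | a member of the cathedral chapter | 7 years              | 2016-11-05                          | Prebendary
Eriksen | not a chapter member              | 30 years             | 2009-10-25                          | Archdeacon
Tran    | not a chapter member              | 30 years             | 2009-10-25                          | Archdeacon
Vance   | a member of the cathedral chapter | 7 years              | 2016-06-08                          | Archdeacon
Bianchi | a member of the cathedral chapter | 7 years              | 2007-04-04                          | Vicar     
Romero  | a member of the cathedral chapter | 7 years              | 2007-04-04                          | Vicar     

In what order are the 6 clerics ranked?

By the first rule: Vance, Novak, Bianchi and Romero (each a member of the cathedral chapter); then Eriksen and Tran (both not a chapter member).
Vance, Novak, Bianchi and Romero all have years in holy orders 7 years, so the next rule applies.
Among Vance, Novak, Bianchi and Romero, by dignity: Vance (Archdeacon) before Novak (Prebendary) before Bianchi and Romero (Vicar).
Bianchi and Romero both have date of consecration or institution 2007-04-04, so the next rule applies.
Among Bianchi and Romero, alphabetically by surname: Bianchi before Romero.
Eriksen and Tran both have years in holy orders 30 years, so the next rule applies.
Eriksen and Tran are each Archdeacon, so the next rule applies.
Eriksen and Tran both have date of consecration or institution 2009-10-25, so the next rule applies.
Among Eriksen and Tran, alphabetically by surname: Eriksen before Tran.
Full order: Vance, Novak, Bianchi, Romero, Eriksen, Tran.

Vance, Novak, Bianchi, Romero, Eriksen, Tran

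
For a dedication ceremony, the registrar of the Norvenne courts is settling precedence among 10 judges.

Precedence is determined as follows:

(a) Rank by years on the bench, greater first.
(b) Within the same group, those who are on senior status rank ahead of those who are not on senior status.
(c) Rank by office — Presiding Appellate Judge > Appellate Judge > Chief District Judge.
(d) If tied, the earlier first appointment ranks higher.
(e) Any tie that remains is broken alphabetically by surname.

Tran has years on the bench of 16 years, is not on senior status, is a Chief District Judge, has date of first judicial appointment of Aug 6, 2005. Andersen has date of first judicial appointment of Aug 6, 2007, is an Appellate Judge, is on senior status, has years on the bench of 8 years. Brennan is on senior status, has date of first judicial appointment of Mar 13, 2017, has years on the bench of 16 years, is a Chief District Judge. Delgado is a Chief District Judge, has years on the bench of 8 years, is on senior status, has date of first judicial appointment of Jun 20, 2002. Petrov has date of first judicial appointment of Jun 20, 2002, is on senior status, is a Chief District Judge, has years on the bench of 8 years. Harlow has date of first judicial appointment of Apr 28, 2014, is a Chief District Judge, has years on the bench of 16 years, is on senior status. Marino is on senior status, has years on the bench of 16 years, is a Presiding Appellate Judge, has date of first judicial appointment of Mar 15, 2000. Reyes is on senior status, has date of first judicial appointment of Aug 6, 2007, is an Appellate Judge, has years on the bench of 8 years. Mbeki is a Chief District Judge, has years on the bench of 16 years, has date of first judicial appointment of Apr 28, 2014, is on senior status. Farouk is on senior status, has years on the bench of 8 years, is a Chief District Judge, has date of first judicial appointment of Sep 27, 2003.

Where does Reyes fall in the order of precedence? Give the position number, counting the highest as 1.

By years on the bench (higher first): Marino, Harlow, Mbeki, Brennan and Tran (each 16 years); then Andersen, Reyes, Delgado, Petrov and Farouk (each 8 years).
Among Marino, Harlow, Mbeki, Brennan and Tran, on senior status before not on senior status: Marino, Harlow, Mbeki and Brennan (on senior status) before Tran (not on senior status).
Among Marino, Harlow, Mbeki and Brennan, by office: Marino (Presiding Appellate Judge) before Harlow, Mbeki and Brennan (Chief District Judge).
Among Harlow, Mbeki and Brennan, by date of first judicial appointment (earlier first): Harlow and Mbeki (Apr 28, 2014) before Brennan (Mar 13, 2017).
Among Harlow and Mbeki, alphabetically by surname: Harlow before Mbeki.
Andersen, Reyes, Delgado, Petrov and Farouk are each on senior status, so the next rule applies.
Among Andersen, Reyes, Delgado, Petrov and Farouk, by office: Andersen and Reyes (Appellate Judge) before Delgado, Petrov and Farouk (Chief District Judge).
Andersen and Reyes both have date of first judicial appointment Aug 6, 2007, so the next rule applies.
Among Andersen and Reyes, alphabetically by surname: Andersen before Reyes.
Among Delgado, Petrov and Farouk, by date of first judicial appointment (earlier first): Delgado and Petrov (Jun 20, 2002) before Farouk (Sep 27, 2003).
Among Delgado and Petrov, alphabetically by surname: Delgado before Petrov.
Order: Marino, Harlow, Mbeki, Brennan, Tran, Andersen, Reyes, Delgado, Petrov, Farouk. So position 7.

7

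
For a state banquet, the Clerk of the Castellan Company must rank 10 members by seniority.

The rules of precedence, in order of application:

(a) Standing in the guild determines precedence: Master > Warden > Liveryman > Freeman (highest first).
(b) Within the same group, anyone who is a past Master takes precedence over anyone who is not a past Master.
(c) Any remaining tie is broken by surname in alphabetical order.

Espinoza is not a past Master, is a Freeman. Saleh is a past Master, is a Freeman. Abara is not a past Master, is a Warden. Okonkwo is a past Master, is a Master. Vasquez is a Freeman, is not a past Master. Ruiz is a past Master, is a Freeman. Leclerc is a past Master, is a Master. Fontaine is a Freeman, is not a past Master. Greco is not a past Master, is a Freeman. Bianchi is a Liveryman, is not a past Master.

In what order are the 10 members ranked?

By standing in the guild: Leclerc and Okonkwo (Master); then Abara (Warden); then Bianchi (Liveryman); then Ruiz, Saleh, Espinoza, Fontaine, Greco and Vasquez (Freeman).
Leclerc and Okonkwo are each a past Master, so the next rule applies.
Among Leclerc and Okonkwo, alphabetically by surname: Leclerc before Okonkwo.
Among Ruiz, Saleh, Espinoza, Fontaine, Greco and Vasquez, a past Master before not a past Master: Ruiz and Saleh (a past Master) before Espinoza, Fontaine, Greco and Vasquez (not a past Master).
Among Ruiz and Saleh, alphabetically by surname: Ruiz before Saleh.
Among Espinoza, Fontaine, Greco and Vasquez, alphabetically by surname: Espinoza before Fontaine before Greco before Vasquez.
Full order: Leclerc, Okonkwo, Abara, Bianchi, Ruiz, Saleh, Espinoza, Fontaine, Greco, Vasquez.

Leclerc, Okonkwo, Abara, Bianchi, Ruiz, Saleh, Espinoza, Fontaine, Greco, Vasquez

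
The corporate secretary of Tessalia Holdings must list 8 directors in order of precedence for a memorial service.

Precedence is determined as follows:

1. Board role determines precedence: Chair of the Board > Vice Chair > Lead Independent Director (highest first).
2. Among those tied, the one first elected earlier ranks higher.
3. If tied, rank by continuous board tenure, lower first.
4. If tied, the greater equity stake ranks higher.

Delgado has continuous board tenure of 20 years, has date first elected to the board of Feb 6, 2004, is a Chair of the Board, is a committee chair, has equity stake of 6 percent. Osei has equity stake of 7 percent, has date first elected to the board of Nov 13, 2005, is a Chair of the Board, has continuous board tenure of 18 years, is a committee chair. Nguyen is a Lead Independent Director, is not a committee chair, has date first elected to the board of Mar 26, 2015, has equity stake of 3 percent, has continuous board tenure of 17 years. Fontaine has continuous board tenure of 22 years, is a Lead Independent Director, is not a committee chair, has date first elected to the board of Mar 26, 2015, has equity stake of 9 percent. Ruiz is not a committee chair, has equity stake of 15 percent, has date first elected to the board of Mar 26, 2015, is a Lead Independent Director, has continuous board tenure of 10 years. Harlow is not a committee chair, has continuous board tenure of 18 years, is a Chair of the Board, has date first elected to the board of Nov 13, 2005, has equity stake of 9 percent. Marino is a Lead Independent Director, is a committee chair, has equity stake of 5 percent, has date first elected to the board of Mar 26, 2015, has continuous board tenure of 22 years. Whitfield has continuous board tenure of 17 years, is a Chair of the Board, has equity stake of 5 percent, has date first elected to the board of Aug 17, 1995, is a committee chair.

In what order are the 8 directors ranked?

By board role: Whitfield, Delgado, Harlow and Osei (Chair of the Board); then Ruiz, Nguyen, Fontaine and Marino (Lead Independent Director).
Among Whitfield, Delgado, Harlow and Osei, by date first elected to the board (earlier first): Whitfield (Aug 17, 1995) before Delgado (Feb 6, 2004) before Harlow and Osei (Nov 13, 2005).
Harlow and Osei both have continuous board tenure 18 years, so the next rule applies.
Among Harlow and Osei, by equity stake (higher first): Harlow (9 percent) before Osei (7 percent).
Ruiz, Nguyen, Fontaine and Marino all have date first elected to the board Mar 26, 2015, so the next rule applies.
Among Ruiz, Nguyen, Fontaine and Marino, by continuous board tenure (lower first): Ruiz (10 years) before Nguyen (17 years) before Fontaine and Marino (22 years).
Among Fontaine and Marino, by equity stake (higher first): Fontaine (9 percent) before Marino (5 percent).
Full order: Whitfield, Delgado, Harlow, Osei, Ruiz, Nguyen, Fontaine, Marino.

Whitfield, Delgado, Harlow, Osei, Ruiz, Nguyen, Fontaine, Marino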